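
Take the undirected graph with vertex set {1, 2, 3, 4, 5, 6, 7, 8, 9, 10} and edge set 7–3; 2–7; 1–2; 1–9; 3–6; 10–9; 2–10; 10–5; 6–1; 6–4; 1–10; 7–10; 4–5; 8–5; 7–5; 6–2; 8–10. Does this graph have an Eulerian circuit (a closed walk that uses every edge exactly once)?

Degrees: 1:4, 2:4, 3:2, 4:2, 5:4, 6:4, 7:4, 8:2, 9:2, 10:6
Every vertex has even degree and the edges form a single connected piece, so an Eulerian circuit exists.

Yes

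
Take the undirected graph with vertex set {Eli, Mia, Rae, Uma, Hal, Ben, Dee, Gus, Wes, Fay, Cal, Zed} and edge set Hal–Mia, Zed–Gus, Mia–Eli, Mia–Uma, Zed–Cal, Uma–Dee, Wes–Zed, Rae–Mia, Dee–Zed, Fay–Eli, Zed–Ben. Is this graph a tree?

Yes

|V| = 12, |E| = 11.
Connected and |E| = |V| - 1, which characterizes a tree.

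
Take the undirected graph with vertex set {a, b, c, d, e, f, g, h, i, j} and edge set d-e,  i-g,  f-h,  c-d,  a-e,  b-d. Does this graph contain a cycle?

|V| = 10, |E| = 6, number of components = 4.
A forest on 10 vertices with 4 components has exactly 6 edges, which matches — so no cycle.

No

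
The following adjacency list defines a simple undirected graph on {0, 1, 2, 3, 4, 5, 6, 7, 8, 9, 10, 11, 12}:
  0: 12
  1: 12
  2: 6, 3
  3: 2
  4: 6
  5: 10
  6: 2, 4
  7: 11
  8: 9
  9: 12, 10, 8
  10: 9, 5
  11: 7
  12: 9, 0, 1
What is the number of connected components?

3

Component: {7, 11}
Component: {2, 3, 4, 6}
Component: {0, 1, 5, 8, 9, 10, 12}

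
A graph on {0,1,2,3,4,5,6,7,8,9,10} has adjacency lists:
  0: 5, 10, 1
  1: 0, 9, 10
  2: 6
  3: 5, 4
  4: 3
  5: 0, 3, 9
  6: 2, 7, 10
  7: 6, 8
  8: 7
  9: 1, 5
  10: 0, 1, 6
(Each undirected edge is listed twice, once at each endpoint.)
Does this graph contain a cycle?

|V| = 11, |E| = 12, number of components = 1.
One cycle is 0-5-9-1-10-0.

Yes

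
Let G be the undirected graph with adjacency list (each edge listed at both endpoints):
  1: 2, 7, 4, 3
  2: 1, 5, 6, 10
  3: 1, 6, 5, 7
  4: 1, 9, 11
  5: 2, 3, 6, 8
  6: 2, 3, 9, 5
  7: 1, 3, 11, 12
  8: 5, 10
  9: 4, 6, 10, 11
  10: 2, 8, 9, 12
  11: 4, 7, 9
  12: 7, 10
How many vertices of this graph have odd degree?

2

Degrees: 1:4, 2:4, 3:4, 4:3, 5:4, 6:4, 7:4, 8:2, 9:4, 10:4, 11:3, 12:2
Odd-degree vertices: 4, 11.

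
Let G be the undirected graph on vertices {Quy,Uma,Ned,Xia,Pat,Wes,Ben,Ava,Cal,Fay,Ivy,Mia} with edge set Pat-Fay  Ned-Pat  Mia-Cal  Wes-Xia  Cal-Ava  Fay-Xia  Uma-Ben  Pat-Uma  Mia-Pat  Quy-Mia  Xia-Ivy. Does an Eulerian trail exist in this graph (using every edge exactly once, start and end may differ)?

Degrees: Quy:1, Uma:2, Ned:1, Xia:3, Pat:4, Wes:1, Ben:1, Ava:1, Cal:2, Fay:2, Ivy:1, Mia:3
Odd-degree vertices: Quy, Ned, Xia, Wes, Ben, Ava, Ivy, Mia (8 total).
With 8 odd-degree vertices (more than two), no single trail can use every edge.

No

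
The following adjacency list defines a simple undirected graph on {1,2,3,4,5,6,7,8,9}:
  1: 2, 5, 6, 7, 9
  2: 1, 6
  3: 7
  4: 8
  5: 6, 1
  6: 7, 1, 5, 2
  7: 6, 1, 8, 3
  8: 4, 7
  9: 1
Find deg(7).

Neighbors of 7: 1, 3, 6, 8.

4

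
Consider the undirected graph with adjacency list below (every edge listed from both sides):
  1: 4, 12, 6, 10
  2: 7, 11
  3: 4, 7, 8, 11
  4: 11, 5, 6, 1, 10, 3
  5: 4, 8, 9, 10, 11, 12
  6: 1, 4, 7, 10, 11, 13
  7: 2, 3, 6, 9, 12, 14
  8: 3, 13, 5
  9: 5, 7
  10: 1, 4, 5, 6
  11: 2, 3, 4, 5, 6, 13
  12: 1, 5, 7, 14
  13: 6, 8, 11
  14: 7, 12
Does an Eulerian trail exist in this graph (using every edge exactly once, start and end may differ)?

Degrees: 1:4, 2:2, 3:4, 4:6, 5:6, 6:6, 7:6, 8:3, 9:2, 10:4, 11:6, 12:4, 13:3, 14:2
Odd-degree vertices: 8, 13 (2 total).
The non-isolated vertices are connected and exactly 2 have odd degree, so an Eulerian trail exists (from 8 to 13).

Yes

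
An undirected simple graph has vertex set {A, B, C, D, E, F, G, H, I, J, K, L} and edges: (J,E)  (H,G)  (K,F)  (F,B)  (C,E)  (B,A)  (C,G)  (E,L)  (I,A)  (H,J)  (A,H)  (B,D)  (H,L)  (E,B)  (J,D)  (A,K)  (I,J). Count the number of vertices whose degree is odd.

0

Degrees: A:4, B:4, C:2, D:2, E:4, F:2, G:2, H:4, I:2, J:4, K:2, L:2
Odd-degree vertices: none.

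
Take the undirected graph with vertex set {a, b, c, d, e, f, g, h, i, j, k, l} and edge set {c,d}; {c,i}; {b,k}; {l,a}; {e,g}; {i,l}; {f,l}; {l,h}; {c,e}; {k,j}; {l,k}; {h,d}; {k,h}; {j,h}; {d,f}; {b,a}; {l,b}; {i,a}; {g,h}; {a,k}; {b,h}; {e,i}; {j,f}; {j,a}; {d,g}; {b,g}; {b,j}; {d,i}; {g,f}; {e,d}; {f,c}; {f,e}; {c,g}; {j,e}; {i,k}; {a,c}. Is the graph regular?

Degrees: a:6, b:6, c:6, d:6, e:6, f:6, g:6, h:6, i:6, j:6, k:6, l:6
All degrees equal 6; the graph is regular.

Yes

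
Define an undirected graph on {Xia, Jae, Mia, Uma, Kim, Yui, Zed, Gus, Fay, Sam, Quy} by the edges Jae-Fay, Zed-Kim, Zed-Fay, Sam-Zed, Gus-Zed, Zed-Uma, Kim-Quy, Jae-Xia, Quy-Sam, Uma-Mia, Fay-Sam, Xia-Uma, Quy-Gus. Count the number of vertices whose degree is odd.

Degrees: Xia:2, Jae:2, Mia:1, Uma:3, Kim:2, Yui:0, Zed:5, Gus:2, Fay:3, Sam:3, Quy:3
Odd-degree vertices: Mia, Uma, Zed, Fay, Sam, Quy.

6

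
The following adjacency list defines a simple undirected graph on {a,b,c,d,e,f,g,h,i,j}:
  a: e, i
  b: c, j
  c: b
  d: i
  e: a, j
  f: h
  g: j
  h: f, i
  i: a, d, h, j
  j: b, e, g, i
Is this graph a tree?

|V| = 10, |E| = 10.
A tree on 10 vertices has exactly 9 edges; this graph has 10, so it contains a cycle and is not a tree.

No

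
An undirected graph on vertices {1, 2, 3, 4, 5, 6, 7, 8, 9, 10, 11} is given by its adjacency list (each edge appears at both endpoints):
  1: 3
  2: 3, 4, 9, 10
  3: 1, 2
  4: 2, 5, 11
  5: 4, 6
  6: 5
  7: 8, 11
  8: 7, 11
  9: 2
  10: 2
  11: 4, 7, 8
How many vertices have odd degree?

Degrees: 1:1, 2:4, 3:2, 4:3, 5:2, 6:1, 7:2, 8:2, 9:1, 10:1, 11:3
Odd-degree vertices: 1, 4, 6, 9, 10, 11.

6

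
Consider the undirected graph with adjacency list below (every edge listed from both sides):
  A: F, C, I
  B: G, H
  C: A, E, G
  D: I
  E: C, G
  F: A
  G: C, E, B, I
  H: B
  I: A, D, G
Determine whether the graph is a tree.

No

|V| = 9, |E| = 10.
Connected but with 10 > 8 edges, so it has a cycle and is not a tree.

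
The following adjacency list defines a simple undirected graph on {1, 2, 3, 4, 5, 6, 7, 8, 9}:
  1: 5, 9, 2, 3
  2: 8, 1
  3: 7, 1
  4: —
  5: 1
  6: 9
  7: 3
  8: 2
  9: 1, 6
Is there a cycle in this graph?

No

The graph has 9 vertices, 7 edges, and 2 connected components.
A forest on 9 vertices with 2 components has exactly 7 edges, which matches — so no cycle.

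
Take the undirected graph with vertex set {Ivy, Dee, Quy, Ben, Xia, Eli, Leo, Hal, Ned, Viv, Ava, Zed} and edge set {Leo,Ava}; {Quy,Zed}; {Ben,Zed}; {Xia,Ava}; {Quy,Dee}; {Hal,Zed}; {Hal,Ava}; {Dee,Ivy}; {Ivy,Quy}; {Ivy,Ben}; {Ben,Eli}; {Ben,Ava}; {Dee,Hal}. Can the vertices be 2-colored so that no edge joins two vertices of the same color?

No

The cycle Quy-Dee-Ivy-Quy has length 3, which is odd, so the graph is not bipartite.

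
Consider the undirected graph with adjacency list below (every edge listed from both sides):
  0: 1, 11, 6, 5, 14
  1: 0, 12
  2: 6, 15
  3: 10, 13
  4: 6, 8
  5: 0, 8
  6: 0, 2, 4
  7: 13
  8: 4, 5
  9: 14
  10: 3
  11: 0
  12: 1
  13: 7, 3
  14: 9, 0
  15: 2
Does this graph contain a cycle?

|V| = 16, |E| = 15, number of components = 2.
Since 15 > 16 - 2, a cycle must exist; for instance 0-5-8-4-6-0.

Yes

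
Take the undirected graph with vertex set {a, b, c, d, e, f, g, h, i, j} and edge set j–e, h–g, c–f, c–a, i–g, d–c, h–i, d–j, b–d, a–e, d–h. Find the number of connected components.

Component: {a, b, c, d, e, f, g, h, i, j}

1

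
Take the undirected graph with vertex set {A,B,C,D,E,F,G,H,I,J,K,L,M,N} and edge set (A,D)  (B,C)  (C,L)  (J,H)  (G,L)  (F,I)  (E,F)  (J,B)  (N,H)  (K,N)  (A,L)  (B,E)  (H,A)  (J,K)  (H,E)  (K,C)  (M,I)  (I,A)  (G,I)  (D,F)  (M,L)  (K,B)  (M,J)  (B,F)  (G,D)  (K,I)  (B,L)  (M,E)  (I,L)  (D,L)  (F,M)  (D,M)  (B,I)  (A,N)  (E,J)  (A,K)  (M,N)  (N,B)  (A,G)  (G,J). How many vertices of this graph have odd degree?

Degrees: A:7, B:8, C:3, D:5, E:5, F:5, G:5, H:4, I:7, J:6, K:6, L:7, M:7, N:5
Odd-degree vertices: A, C, D, E, F, G, I, L, M, N.

10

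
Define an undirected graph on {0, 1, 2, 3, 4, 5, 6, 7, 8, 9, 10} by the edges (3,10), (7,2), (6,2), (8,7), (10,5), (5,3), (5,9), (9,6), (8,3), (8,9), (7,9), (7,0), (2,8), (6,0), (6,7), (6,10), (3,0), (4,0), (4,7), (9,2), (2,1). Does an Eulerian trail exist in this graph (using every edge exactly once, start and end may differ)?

No

Degrees: 0:4, 1:1, 2:5, 3:4, 4:2, 5:3, 6:5, 7:6, 8:4, 9:5, 10:3
Odd-degree vertices: 1, 2, 5, 6, 9, 10 (6 total).
With 6 odd-degree vertices (more than two), no single trail can use every edge.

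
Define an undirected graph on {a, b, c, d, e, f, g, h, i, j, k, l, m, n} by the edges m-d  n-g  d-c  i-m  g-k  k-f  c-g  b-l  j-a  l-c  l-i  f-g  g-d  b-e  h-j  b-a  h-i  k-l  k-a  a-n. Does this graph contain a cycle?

|V| = 14, |E| = 20, number of components = 1.
Since 20 > 14 - 1, a cycle must exist; for instance a-b-l-k-a.

Yes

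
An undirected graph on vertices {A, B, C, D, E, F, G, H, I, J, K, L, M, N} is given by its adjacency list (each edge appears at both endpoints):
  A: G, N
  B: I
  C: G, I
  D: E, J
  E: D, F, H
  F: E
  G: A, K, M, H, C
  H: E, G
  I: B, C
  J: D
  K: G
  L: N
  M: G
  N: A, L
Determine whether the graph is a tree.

Yes

The graph has 14 vertices and 13 edges.
Connected and |E| = |V| - 1, which characterizes a tree.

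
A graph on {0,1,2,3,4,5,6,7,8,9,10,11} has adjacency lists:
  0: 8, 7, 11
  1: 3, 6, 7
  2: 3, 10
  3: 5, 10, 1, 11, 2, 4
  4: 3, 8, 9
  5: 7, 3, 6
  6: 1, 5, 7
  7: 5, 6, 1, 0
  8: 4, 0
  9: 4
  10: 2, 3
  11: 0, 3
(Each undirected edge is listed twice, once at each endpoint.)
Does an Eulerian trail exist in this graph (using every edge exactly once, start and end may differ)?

Degrees: 0:3, 1:3, 2:2, 3:6, 4:3, 5:3, 6:3, 7:4, 8:2, 9:1, 10:2, 11:2
Odd-degree vertices: 0, 1, 4, 5, 6, 9 (6 total).
An Eulerian trail requires 0 or 2 odd-degree vertices; here there are 6.

No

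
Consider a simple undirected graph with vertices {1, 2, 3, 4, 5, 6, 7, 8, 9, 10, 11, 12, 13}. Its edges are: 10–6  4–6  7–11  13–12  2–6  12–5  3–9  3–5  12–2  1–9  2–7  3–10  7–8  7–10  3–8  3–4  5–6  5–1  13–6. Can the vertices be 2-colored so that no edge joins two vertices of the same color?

Color {2, 4, 5, 8, 9, 10, 11, 13} black and {1, 3, 6, 7, 12} white. No edge joins two same-colored vertices, so the graph is bipartite.

Yes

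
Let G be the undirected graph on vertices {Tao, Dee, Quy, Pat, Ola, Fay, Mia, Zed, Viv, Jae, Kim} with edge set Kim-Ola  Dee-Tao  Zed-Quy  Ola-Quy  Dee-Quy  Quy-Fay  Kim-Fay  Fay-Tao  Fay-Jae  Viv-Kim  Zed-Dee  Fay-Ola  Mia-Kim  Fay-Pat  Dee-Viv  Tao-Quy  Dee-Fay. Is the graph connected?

Yes

A breadth-first search from Tao visits Tao, Quy, Dee, Fay, Zed, Ola, Viv, Jae, Kim, Pat, Mia — all 11 vertices — so the graph is connected.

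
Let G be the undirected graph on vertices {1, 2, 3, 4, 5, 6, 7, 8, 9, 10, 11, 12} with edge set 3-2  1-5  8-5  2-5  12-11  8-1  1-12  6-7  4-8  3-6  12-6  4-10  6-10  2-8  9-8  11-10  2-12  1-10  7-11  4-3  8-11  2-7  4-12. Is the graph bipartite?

The cycle 8-5-2-8 has length 3, which is odd, so the graph is not bipartite.

No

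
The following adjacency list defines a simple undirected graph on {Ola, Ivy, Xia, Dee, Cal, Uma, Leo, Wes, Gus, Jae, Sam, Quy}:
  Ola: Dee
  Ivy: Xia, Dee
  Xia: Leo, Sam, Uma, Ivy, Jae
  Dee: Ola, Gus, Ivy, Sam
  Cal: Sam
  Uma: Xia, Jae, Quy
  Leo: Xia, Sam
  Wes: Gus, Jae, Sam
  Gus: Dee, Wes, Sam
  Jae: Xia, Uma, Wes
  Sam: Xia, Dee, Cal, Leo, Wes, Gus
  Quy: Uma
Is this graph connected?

Starting from Ola and exploring outward reaches every vertex (Ola, Dee, Sam, Gus, Ivy, Xia, Cal, Wes, Leo, Uma, Jae, Quy); the graph is connected.

Yes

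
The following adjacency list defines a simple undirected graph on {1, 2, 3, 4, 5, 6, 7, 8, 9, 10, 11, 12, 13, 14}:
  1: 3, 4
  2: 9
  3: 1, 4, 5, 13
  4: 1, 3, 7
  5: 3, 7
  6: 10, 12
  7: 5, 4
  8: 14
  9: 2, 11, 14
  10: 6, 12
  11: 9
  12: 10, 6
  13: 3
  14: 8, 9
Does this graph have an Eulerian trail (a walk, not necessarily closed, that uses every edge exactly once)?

No

Degrees: 1:2, 2:1, 3:4, 4:3, 5:2, 6:2, 7:2, 8:1, 9:3, 10:2, 11:1, 12:2, 13:1, 14:2
Odd-degree vertices: 2, 4, 8, 9, 11, 13 (6 total).
An Eulerian trail requires 0 or 2 odd-degree vertices; here there are 6.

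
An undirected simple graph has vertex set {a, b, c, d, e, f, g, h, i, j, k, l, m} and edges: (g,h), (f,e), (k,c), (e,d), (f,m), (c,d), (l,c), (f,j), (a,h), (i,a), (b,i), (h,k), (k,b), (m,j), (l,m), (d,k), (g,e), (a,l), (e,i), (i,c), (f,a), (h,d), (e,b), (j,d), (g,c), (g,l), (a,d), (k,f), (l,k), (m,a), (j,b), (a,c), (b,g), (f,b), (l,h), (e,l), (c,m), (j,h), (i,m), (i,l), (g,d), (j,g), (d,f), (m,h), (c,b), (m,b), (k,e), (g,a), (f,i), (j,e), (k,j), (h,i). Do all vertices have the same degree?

Yes

Degrees: a:8, b:8, c:8, d:8, e:8, f:8, g:8, h:8, i:8, j:8, k:8, l:8, m:8
Every vertex has degree 8, so the graph is 8-regular.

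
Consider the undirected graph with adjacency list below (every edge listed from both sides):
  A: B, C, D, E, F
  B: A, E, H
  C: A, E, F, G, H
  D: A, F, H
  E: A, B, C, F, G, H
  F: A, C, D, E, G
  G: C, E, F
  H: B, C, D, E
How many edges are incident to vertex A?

Neighbors of A: B, C, D, E, F.

5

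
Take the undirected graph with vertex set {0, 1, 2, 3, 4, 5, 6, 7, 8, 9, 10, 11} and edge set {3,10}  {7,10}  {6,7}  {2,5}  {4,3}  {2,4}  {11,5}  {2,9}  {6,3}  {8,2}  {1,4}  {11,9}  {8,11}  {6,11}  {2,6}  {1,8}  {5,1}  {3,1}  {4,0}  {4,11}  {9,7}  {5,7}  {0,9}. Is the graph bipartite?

The cycle 4-3-1-4 has length 3, which is odd, so the graph is not bipartite.

No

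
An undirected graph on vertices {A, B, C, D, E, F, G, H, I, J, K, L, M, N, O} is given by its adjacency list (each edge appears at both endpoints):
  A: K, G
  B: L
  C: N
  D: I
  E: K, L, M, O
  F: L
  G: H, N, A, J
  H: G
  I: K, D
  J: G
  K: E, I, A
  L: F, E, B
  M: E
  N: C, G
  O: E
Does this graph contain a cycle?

The graph has 15 vertices, 14 edges, and 1 connected component.
A forest on 15 vertices with 1 component has exactly 14 edges, which matches — so no cycle.

No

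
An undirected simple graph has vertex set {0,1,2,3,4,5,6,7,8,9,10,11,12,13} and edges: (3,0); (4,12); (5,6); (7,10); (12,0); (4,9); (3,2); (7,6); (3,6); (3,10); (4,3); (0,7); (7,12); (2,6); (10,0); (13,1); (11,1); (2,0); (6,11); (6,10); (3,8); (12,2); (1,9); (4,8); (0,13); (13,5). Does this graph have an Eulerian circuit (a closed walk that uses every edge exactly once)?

No

Degrees: 0:6, 1:3, 2:4, 3:6, 4:4, 5:2, 6:6, 7:4, 8:2, 9:2, 10:4, 11:2, 12:4, 13:3
1, 13 have odd degree; an Eulerian circuit needs every degree to be even, so none exists.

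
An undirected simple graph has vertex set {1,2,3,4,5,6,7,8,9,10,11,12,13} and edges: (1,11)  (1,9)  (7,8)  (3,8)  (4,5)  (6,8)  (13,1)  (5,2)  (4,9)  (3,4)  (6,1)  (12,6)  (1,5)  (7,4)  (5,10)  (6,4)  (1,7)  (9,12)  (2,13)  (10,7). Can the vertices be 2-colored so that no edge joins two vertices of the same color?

A valid 2-coloring puts {3, 5, 6, 7, 9, 11, 13} on one side and {1, 2, 4, 8, 10, 12} on the other; every edge crosses between the two sides.

Yes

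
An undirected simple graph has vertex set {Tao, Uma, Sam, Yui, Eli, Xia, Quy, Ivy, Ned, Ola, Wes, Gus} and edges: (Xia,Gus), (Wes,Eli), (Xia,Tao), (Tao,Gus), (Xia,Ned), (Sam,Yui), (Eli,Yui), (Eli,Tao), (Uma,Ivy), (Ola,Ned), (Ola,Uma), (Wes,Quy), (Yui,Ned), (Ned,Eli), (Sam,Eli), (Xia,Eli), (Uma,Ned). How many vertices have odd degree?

6

Degrees: Tao:3, Uma:3, Sam:2, Yui:3, Eli:6, Xia:4, Quy:1, Ivy:1, Ned:5, Ola:2, Wes:2, Gus:2
Odd-degree vertices: Tao, Uma, Yui, Quy, Ivy, Ned.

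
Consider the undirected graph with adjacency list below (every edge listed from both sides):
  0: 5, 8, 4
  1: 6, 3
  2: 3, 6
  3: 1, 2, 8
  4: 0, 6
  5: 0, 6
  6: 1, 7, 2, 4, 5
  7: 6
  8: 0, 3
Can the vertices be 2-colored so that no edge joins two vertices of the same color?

Yes

Color {1, 2, 4, 5, 7, 8} black and {0, 3, 6} white. No edge joins two same-colored vertices, so the graph is bipartite.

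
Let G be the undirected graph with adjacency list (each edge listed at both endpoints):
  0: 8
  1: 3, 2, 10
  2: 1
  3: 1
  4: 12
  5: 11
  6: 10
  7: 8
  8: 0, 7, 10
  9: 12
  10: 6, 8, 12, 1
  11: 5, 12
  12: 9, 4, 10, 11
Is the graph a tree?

Yes

The graph has 13 vertices and 12 edges.
It is connected with exactly 12 edges, hence acyclic — it is a tree.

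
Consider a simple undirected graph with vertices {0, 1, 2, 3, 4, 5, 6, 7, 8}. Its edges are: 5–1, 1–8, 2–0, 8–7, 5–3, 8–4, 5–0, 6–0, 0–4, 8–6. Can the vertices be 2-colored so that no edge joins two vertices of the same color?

No

1-5-0-6-8-1 is an odd cycle (length 5), and a bipartite graph can contain only even cycles.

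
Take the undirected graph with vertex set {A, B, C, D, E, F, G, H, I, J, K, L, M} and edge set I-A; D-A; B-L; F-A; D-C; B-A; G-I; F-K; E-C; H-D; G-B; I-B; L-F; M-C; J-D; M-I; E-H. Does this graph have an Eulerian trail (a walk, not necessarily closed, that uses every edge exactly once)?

Degrees: A:4, B:4, C:3, D:4, E:2, F:3, G:2, H:2, I:4, J:1, K:1, L:2, M:2
Odd-degree vertices: C, F, J, K (4 total).
An Eulerian trail requires 0 or 2 odd-degree vertices; here there are 4.

No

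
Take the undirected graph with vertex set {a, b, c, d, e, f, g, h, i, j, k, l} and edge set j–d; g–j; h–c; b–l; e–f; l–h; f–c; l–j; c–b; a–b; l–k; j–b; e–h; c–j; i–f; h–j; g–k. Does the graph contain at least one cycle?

|V| = 12, |E| = 17, number of components = 1.
One cycle is j-c-f-e-h-j.

Yes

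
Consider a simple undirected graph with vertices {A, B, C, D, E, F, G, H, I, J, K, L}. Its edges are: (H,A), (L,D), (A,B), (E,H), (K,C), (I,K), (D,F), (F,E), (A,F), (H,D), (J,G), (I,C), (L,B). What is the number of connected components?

Component: {G, J}
Component: {C, I, K}
Component: {A, B, D, E, F, H, L}

3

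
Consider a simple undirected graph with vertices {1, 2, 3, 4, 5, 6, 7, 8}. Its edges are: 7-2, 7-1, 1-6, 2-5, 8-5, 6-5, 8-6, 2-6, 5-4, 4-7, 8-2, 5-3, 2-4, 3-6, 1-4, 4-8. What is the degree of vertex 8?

4

Neighbors of 8: 2, 4, 5, 6.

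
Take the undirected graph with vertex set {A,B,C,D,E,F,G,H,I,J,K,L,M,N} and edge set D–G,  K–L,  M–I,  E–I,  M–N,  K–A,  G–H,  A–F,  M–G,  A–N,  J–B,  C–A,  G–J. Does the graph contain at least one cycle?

No

|V| = 14, |E| = 13, number of components = 1.
A forest on 14 vertices with 1 component has exactly 13 edges, which matches — so no cycle.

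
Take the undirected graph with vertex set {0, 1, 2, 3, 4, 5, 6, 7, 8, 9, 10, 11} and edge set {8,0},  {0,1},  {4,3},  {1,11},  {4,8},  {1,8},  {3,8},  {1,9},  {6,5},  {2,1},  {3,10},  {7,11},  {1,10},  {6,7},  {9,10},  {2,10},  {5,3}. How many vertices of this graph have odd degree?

Degrees: 0:2, 1:6, 2:2, 3:4, 4:2, 5:2, 6:2, 7:2, 8:4, 9:2, 10:4, 11:2
Odd-degree vertices: none.

0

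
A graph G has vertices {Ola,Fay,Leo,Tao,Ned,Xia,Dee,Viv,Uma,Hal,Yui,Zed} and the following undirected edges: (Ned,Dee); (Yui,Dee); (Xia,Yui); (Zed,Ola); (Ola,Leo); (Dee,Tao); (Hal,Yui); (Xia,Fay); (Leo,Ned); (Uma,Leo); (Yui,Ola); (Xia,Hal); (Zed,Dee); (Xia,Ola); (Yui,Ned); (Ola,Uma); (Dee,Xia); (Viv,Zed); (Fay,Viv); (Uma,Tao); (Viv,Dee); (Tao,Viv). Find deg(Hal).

2

Neighbors of Hal: Xia, Yui.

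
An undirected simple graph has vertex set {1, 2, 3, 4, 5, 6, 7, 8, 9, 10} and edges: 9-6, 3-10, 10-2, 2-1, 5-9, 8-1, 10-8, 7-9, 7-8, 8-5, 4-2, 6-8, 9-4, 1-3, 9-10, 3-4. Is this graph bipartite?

Yes

Color {2, 3, 8, 9} black and {1, 4, 5, 6, 7, 10} white. No edge joins two same-colored vertices, so the graph is bipartite.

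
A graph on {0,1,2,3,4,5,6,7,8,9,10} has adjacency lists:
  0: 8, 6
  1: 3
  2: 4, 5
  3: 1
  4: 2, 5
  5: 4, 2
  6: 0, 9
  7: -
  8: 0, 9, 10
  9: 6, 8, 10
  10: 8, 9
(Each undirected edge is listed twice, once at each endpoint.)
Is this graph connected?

No

Component: {7}
Component: {1, 3}
Component: {2, 4, 5}
Component: {0, 6, 8, 9, 10}
No edge joins these 4 groups, so the graph is disconnected.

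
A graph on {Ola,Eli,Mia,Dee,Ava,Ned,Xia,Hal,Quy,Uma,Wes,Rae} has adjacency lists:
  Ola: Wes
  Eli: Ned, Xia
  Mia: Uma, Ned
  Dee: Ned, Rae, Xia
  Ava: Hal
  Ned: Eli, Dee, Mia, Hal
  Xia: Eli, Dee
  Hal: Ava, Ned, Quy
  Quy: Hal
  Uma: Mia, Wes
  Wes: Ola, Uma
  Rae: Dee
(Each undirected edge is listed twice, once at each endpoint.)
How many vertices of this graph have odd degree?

Degrees: Ola:1, Eli:2, Mia:2, Dee:3, Ava:1, Ned:4, Xia:2, Hal:3, Quy:1, Uma:2, Wes:2, Rae:1
Odd-degree vertices: Ola, Dee, Ava, Hal, Quy, Rae.

6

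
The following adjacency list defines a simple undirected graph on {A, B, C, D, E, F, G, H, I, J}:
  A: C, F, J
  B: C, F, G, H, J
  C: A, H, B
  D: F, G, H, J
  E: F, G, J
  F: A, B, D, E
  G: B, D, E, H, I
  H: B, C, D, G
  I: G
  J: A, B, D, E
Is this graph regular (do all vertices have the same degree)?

No

Degrees: A:3, B:5, C:3, D:4, E:3, F:4, G:5, H:4, I:1, J:4
Vertex I has degree 1 while B has degree 5, so the graph is not regular.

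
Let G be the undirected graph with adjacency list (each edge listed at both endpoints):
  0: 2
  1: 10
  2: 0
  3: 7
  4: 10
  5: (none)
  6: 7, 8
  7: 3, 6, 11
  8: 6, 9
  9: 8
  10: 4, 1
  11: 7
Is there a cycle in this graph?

No

|V| = 12, |E| = 8, number of components = 4.
A forest on 12 vertices with 4 components has exactly 8 edges, which matches — so no cycle.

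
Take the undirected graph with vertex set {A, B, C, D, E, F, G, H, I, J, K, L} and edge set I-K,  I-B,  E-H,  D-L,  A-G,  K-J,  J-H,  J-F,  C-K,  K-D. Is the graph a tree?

|V| = 12, |E| = 10.
It is not connected, so it is not a tree.

No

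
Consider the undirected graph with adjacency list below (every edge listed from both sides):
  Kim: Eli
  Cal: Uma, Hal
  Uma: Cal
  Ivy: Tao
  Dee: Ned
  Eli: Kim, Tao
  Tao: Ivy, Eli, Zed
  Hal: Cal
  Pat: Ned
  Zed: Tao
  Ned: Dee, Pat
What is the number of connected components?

Component: {Cal, Uma, Hal}
Component: {Dee, Pat, Ned}
Component: {Kim, Ivy, Eli, Tao, Zed}

3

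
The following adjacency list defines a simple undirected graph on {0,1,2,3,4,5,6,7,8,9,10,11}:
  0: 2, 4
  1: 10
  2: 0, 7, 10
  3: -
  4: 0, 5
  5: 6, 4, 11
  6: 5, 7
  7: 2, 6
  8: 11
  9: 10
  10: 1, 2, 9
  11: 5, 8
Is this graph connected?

Component: {3}
Component: {0, 1, 2, 4, 5, 6, 7, 8, 9, 10, 11}
There are 2 separate components, so the graph is not connected.

No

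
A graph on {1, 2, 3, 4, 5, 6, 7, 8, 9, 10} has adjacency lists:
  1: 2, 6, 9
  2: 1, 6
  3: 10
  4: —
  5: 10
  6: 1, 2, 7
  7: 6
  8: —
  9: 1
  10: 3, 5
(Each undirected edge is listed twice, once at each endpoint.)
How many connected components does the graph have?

4

Component: {4}
Component: {8}
Component: {3, 5, 10}
Component: {1, 2, 6, 7, 9}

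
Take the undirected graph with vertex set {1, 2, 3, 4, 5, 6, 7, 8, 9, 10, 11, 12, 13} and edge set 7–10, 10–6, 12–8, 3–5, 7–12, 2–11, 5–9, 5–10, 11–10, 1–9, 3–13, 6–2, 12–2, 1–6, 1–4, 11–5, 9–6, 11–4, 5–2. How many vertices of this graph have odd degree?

6

Degrees: 1:3, 2:4, 3:2, 4:2, 5:5, 6:4, 7:2, 8:1, 9:3, 10:4, 11:4, 12:3, 13:1
Odd-degree vertices: 1, 5, 8, 9, 12, 13.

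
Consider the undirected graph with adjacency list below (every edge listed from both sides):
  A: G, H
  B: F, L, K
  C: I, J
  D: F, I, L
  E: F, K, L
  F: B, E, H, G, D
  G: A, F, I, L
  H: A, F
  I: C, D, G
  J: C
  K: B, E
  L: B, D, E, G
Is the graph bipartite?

A valid 2-coloring puts {B, C, D, E, G, H} on one side and {A, F, I, J, K, L} on the other; every edge crosses between the two sides.

Yes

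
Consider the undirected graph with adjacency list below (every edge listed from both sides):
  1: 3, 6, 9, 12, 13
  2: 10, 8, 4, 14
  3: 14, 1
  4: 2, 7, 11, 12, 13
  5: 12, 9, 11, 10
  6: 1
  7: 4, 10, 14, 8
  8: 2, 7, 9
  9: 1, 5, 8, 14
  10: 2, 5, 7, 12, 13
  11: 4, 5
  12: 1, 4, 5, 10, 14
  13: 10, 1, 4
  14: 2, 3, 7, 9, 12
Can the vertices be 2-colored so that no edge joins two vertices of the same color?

No

5-10-12-5 is an odd cycle (length 3), and a bipartite graph can contain only even cycles.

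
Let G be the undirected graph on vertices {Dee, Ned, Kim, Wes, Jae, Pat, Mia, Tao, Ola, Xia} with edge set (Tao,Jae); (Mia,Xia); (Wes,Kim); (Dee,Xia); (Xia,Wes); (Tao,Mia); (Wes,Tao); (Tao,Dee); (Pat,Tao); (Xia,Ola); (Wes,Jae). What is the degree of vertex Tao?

5

Neighbors of Tao: Dee, Wes, Jae, Pat, Mia.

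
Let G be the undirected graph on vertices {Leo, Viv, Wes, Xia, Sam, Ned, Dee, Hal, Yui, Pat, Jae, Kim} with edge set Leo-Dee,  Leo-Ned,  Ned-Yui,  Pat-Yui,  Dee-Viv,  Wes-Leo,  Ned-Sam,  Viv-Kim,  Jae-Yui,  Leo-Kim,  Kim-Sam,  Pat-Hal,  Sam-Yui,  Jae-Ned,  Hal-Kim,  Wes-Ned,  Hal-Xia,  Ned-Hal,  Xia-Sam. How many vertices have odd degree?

Degrees: Leo:4, Viv:2, Wes:2, Xia:2, Sam:4, Ned:6, Dee:2, Hal:4, Yui:4, Pat:2, Jae:2, Kim:4
Odd-degree vertices: none.

0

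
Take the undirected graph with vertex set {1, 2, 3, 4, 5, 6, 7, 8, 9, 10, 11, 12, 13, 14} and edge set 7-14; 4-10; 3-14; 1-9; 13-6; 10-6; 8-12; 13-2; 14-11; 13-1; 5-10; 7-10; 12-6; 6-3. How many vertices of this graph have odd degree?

8

Degrees: 1:2, 2:1, 3:2, 4:1, 5:1, 6:4, 7:2, 8:1, 9:1, 10:4, 11:1, 12:2, 13:3, 14:3
Odd-degree vertices: 2, 4, 5, 8, 9, 11, 13, 14.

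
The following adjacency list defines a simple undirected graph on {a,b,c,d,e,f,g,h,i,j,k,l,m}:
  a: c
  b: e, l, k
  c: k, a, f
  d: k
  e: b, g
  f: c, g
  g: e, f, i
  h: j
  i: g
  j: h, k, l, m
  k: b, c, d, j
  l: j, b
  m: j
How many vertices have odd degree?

Degrees: a:1, b:3, c:3, d:1, e:2, f:2, g:3, h:1, i:1, j:4, k:4, l:2, m:1
Odd-degree vertices: a, b, c, d, g, h, i, m.

8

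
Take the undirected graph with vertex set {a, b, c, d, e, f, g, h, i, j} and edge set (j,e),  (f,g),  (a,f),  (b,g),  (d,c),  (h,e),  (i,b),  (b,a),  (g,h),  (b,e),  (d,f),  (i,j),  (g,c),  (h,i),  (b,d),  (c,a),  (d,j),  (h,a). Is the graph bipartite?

A valid 2-coloring puts {b, c, f, h, j} on one side and {a, d, e, g, i} on the other; every edge crosses between the two sides.

Yes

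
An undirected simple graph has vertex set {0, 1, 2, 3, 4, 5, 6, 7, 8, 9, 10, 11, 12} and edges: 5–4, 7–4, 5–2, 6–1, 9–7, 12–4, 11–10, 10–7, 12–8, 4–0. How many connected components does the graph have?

3

Component: {3}
Component: {1, 6}
Component: {0, 2, 4, 5, 7, 8, 9, 10, 11, 12}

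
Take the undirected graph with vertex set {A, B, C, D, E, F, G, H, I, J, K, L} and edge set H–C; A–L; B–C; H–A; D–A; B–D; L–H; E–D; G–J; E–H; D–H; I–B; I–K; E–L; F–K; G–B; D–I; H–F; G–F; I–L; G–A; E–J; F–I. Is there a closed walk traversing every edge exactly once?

Degrees: A:4, B:4, C:2, D:5, E:4, F:4, G:4, H:6, I:5, J:2, K:2, L:4
D, I have odd degree; an Eulerian circuit needs every degree to be even, so none exists.

No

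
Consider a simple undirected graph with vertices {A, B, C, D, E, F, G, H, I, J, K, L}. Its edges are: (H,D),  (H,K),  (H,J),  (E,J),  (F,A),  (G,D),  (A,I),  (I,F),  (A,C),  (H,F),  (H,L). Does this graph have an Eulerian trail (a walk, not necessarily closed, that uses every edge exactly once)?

No

Degrees: A:3, B:0, C:1, D:2, E:1, F:3, G:1, H:5, I:2, J:2, K:1, L:1
Odd-degree vertices: A, C, E, F, G, H, K, L (8 total).
An Eulerian trail requires 0 or 2 odd-degree vertices; here there are 8.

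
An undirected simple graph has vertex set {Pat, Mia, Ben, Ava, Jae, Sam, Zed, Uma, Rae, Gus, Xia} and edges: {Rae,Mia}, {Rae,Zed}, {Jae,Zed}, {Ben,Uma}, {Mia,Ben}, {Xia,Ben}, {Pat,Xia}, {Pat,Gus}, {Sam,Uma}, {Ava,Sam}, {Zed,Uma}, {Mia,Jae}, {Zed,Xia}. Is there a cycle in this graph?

Yes

The graph has 11 vertices, 13 edges, and 1 connected component.
One cycle is Zed-Uma-Ben-Mia-Jae-Zed.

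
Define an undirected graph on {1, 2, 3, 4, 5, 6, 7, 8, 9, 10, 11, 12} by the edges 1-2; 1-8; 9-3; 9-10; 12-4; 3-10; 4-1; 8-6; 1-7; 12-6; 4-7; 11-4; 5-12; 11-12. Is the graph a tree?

|V| = 12, |E| = 14.
It is not connected, so it is not a tree.

No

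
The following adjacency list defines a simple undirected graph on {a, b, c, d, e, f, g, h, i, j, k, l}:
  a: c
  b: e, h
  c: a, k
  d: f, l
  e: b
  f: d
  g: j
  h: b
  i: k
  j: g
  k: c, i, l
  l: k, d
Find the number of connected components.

Component: {g, j}
Component: {b, e, h}
Component: {a, c, d, f, i, k, l}

3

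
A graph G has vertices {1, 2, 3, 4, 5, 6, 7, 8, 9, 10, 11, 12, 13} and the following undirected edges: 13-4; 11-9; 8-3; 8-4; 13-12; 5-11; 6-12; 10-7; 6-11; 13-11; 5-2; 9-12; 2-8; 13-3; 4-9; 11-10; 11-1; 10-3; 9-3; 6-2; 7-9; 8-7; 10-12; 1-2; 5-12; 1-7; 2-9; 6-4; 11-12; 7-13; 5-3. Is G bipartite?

The cycle 12-11-13-12 has length 3, which is odd, so the graph is not bipartite.

No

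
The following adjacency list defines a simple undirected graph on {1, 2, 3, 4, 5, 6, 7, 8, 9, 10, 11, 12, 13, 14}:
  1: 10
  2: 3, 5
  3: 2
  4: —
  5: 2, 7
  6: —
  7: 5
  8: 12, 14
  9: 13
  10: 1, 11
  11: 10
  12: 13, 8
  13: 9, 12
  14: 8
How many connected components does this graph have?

Component: {4}
Component: {6}
Component: {1, 10, 11}
Component: {2, 3, 5, 7}
Component: {8, 9, 12, 13, 14}

5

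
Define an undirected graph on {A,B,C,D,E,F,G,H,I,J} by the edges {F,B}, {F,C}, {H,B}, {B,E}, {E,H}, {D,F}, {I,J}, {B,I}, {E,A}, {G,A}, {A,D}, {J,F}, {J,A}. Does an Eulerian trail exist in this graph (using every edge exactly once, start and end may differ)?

Degrees: A:4, B:4, C:1, D:2, E:3, F:4, G:1, H:2, I:2, J:3
Odd-degree vertices: C, E, G, J (4 total).
An Eulerian trail requires 0 or 2 odd-degree vertices; here there are 4.

No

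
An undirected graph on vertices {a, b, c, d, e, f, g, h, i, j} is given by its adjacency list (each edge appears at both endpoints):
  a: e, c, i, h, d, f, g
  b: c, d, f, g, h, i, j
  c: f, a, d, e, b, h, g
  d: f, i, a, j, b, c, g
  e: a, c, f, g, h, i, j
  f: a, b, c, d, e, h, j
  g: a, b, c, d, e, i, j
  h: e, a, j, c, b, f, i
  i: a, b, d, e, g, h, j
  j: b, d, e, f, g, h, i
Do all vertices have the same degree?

Yes

Degrees: a:7, b:7, c:7, d:7, e:7, f:7, g:7, h:7, i:7, j:7
All degrees equal 7; the graph is regular.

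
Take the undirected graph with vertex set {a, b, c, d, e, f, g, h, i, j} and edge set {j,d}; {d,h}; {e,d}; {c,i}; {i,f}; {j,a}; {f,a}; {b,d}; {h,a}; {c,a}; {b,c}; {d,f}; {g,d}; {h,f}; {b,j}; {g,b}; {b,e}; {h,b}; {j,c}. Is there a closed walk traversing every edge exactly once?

Yes

Degrees: a:4, b:6, c:4, d:6, e:2, f:4, g:2, h:4, i:2, j:4
All degrees are even and the non-isolated vertices are connected — an Eulerian circuit exists.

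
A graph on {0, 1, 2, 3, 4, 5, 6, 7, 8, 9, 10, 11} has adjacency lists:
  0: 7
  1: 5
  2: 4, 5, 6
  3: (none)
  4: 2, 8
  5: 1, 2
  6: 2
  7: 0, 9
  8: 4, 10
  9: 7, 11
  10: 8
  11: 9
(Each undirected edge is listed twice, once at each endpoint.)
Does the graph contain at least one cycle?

The graph has 12 vertices, 9 edges, and 3 connected components.
A forest on 12 vertices with 3 components has exactly 9 edges, which matches — so no cycle.

No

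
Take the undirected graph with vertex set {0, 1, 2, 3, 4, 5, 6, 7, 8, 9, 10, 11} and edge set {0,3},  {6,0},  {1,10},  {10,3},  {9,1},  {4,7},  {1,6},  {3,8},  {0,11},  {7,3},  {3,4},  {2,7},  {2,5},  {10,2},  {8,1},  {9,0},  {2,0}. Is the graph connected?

Yes

A breadth-first search from 0 visits 0, 2, 9, 11, 6, 3, 7, 10, 5, 1, 4, 8 — all 12 vertices — so the graph is connected.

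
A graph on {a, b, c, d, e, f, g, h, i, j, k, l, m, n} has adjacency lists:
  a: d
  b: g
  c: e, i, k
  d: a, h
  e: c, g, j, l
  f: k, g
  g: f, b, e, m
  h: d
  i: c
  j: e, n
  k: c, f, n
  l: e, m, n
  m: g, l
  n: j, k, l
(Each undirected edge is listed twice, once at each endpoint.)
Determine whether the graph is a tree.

No

The graph has 14 vertices and 16 edges.
It splits into 2 components, so it cannot be a tree.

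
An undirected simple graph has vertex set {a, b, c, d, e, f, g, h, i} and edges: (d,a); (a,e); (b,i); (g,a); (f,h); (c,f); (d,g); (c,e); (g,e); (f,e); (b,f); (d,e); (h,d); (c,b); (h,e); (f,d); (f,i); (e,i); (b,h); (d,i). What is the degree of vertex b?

4

Neighbors of b: c, f, h, i.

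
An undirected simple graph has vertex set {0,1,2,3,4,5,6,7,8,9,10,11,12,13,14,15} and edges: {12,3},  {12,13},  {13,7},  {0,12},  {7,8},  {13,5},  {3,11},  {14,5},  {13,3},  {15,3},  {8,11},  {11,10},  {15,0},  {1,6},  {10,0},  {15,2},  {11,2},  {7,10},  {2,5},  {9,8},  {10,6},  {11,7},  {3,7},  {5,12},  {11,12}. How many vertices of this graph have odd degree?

10

Degrees: 0:3, 1:1, 2:3, 3:5, 4:0, 5:4, 6:2, 7:5, 8:3, 9:1, 10:4, 11:6, 12:5, 13:4, 14:1, 15:3
Odd-degree vertices: 0, 1, 2, 3, 7, 8, 9, 12, 14, 15.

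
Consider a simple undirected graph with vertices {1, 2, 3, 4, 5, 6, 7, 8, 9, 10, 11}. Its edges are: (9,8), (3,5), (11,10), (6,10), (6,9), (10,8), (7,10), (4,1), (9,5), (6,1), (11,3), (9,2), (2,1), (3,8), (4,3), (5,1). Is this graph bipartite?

Yes

A valid 2-coloring puts {2, 4, 5, 6, 7, 8, 11} on one side and {1, 3, 9, 10} on the other; every edge crosses between the two sides.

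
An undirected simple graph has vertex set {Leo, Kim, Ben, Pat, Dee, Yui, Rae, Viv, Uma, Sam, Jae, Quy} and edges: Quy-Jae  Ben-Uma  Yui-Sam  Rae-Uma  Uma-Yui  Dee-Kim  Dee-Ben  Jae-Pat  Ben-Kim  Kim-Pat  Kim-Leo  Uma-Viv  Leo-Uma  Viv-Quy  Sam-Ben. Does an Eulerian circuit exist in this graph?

No

Degrees: Leo:2, Kim:4, Ben:4, Pat:2, Dee:2, Yui:2, Rae:1, Viv:2, Uma:5, Sam:2, Jae:2, Quy:2
Rae, Uma have odd degree; an Eulerian circuit needs every degree to be even, so none exists.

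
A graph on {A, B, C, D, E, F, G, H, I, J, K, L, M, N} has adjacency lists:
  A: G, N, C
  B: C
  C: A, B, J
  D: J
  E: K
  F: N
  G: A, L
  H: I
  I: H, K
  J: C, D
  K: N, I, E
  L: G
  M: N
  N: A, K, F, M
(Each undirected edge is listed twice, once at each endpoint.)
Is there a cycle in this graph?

The graph has 14 vertices, 13 edges, and 1 connected component.
Since 13 = 14 - 1, the graph is a forest and contains no cycle.

No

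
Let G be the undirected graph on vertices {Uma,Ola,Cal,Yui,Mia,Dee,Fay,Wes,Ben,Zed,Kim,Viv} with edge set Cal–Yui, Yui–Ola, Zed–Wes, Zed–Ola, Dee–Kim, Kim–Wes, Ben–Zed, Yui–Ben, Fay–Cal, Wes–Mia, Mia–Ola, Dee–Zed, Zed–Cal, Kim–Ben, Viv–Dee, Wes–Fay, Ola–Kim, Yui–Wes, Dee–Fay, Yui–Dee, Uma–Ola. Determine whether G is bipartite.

Yes

Partition the vertices as {Ola, Cal, Dee, Wes, Ben} vs {Uma, Yui, Mia, Fay, Zed, Kim, Viv}. Each listed edge has one endpoint in each part, so the graph is bipartite.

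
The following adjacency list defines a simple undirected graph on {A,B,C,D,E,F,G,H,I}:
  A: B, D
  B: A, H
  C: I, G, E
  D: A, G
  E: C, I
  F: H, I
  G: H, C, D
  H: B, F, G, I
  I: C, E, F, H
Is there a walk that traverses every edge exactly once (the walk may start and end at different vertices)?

Degrees: A:2, B:2, C:3, D:2, E:2, F:2, G:3, H:4, I:4
Odd-degree vertices: C, G (2 total).
With 2 odd-degree vertices and all edges in one connected piece, an Eulerian trail exists (from C to G).

Yes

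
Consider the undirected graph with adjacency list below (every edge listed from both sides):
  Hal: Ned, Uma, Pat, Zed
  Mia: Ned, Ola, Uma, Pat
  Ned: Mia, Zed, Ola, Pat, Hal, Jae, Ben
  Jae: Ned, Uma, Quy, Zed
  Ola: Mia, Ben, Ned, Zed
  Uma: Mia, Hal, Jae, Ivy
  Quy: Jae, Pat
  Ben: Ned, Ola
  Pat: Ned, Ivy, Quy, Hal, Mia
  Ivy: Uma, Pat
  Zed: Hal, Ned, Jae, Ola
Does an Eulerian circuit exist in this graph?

No

Degrees: Hal:4, Mia:4, Ned:7, Jae:4, Ola:4, Uma:4, Quy:2, Ben:2, Pat:5, Ivy:2, Zed:4
Ned, Pat have odd degree; an Eulerian circuit needs every degree to be even, so none exists.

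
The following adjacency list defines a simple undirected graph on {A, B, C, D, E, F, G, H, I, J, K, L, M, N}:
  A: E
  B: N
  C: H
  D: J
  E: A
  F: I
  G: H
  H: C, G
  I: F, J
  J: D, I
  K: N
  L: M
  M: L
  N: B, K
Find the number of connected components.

5

Component: {A, E}
Component: {L, M}
Component: {B, K, N}
Component: {C, G, H}
Component: {D, F, I, J}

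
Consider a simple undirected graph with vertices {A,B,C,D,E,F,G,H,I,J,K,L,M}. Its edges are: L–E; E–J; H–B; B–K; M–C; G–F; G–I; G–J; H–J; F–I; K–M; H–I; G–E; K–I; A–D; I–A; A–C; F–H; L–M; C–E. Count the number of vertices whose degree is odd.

Degrees: A:3, B:2, C:3, D:1, E:4, F:3, G:4, H:4, I:5, J:3, K:3, L:2, M:3
Odd-degree vertices: A, C, D, F, I, J, K, M.

8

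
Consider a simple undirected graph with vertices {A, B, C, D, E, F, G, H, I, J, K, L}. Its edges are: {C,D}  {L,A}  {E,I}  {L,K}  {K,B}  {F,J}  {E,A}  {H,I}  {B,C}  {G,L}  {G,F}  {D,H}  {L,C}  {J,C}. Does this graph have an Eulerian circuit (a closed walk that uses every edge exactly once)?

Degrees: A:2, B:2, C:4, D:2, E:2, F:2, G:2, H:2, I:2, J:2, K:2, L:4
All degrees are even and the non-isolated vertices are connected — an Eulerian circuit exists.

Yes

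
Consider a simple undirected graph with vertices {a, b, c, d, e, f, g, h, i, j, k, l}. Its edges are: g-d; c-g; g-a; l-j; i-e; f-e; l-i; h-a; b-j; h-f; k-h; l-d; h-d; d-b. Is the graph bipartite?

A valid 2-coloring puts {b, e, g, h, l} on one side and {a, c, d, f, i, j, k} on the other; every edge crosses between the two sides.

Yes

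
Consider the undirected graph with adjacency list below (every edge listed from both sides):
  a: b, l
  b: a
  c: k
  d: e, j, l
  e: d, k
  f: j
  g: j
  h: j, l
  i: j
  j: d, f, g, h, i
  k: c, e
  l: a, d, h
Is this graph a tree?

No

|V| = 12, |E| = 12.
Connected but with 12 > 11 edges, so it has a cycle and is not a tree.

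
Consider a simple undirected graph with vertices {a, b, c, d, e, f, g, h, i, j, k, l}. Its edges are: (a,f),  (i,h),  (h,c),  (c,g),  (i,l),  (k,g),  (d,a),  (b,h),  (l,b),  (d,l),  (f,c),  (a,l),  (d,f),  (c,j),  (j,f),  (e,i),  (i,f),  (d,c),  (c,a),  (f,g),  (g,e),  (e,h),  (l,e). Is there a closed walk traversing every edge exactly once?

Degrees: a:4, b:2, c:6, d:4, e:4, f:6, g:4, h:4, i:4, j:2, k:1, l:5
Vertices with odd degree: k, l. An Eulerian circuit requires all degrees even.

No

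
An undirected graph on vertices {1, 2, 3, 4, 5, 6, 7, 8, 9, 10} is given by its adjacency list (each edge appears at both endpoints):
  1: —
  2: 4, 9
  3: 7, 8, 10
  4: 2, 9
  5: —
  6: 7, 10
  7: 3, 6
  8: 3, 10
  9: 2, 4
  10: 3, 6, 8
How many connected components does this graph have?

4

Component: {1}
Component: {5}
Component: {2, 4, 9}
Component: {3, 6, 7, 8, 10}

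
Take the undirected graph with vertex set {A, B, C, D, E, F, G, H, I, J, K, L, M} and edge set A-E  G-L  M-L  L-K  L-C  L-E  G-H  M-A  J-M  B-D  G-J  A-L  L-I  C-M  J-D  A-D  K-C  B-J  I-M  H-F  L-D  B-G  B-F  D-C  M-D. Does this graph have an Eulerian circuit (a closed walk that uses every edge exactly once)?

Degrees: A:4, B:4, C:4, D:6, E:2, F:2, G:4, H:2, I:2, J:4, K:2, L:8, M:6
All degrees are even and the non-isolated vertices are connected — an Eulerian circuit exists.

Yes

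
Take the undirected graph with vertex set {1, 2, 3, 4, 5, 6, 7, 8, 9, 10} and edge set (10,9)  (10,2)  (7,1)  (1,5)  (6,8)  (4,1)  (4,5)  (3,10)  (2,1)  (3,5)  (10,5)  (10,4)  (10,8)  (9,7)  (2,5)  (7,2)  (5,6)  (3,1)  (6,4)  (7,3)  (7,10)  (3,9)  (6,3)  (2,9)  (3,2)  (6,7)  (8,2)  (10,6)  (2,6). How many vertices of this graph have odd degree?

Degrees: 1:5, 2:8, 3:7, 4:4, 5:6, 6:7, 7:6, 8:3, 9:4, 10:8
Odd-degree vertices: 1, 3, 6, 8.

4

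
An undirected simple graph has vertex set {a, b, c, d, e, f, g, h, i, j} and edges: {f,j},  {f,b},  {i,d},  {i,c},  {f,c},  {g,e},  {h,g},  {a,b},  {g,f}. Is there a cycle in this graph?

The graph has 10 vertices, 9 edges, and 1 connected component.
Since 9 = 10 - 1, the graph is a forest and contains no cycle.

No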